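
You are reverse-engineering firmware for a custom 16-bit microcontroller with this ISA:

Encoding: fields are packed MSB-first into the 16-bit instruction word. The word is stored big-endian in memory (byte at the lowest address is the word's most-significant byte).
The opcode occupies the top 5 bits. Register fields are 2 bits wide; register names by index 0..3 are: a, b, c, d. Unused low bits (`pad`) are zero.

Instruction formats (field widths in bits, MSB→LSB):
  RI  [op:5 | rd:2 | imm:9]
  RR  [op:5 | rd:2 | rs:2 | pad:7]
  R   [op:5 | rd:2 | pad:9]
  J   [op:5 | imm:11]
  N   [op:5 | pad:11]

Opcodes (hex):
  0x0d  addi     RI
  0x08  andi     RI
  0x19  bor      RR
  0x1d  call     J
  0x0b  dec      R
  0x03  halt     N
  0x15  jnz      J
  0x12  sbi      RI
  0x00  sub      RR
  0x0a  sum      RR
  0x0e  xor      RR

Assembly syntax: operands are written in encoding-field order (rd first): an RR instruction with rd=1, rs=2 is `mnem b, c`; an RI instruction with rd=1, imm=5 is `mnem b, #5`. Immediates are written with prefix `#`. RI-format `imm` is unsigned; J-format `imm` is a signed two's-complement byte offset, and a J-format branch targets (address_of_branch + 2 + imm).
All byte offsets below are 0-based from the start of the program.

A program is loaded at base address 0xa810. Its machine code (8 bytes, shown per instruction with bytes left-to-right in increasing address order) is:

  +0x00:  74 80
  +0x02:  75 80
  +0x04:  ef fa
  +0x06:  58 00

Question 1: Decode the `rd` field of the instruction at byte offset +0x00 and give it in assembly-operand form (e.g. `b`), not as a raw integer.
[00] 74 80 → 0x7480
  top 5b → 0xe → xor [RR]
  [10:9] rd=2 = c
  [8:7] rs=1 = b

c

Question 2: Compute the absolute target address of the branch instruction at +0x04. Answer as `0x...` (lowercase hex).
0xa810

@+04  big-endian(ef fa) = 0xeffa
  top 5b → 0x1d → call [J]
  imm@[10:0]=0x7fa (s11→-6) ⇒ #-6
  target = base 0xa810 + off 0x04 + 2 + imm -6 = 0xa810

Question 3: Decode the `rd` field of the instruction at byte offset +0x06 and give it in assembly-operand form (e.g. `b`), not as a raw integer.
off 0x06: read 58 00 as big → 0x5800
  top 5b → 0xb → dec [R]
  rd@[10:9]=0x0 ⇒ a

a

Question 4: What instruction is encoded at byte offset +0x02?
xor c, d

+0x02: 75 80 ⇒ word 0x7580 (big)
  opcode bits[15:11]=0xe: xor/RR
  [10:9] rd=2 = c
  [8:7] rs=3 = d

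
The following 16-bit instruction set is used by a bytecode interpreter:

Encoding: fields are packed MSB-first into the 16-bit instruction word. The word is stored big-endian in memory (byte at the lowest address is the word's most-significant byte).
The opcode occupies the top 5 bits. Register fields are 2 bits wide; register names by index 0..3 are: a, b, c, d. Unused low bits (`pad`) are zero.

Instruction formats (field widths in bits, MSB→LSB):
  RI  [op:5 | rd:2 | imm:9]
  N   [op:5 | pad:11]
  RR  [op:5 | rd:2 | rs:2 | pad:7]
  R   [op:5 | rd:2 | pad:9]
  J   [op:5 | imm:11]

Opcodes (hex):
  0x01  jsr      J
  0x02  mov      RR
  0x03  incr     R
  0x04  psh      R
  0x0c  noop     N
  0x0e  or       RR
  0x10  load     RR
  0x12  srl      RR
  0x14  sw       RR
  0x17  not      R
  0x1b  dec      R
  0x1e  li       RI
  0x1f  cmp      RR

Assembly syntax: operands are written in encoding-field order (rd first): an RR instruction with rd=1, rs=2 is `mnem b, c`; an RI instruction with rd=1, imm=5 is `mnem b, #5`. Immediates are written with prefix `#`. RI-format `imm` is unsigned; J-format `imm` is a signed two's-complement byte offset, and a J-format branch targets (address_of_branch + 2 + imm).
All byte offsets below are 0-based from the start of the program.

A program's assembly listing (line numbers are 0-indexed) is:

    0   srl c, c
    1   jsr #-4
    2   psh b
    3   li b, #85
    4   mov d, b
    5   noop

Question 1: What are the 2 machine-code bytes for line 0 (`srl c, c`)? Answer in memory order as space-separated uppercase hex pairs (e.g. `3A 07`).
line 0 (srl): pack op=0x12:5|rd=2:2|rs=2:2|pad=0:7 = 0x9500; big→ 95 00

95 00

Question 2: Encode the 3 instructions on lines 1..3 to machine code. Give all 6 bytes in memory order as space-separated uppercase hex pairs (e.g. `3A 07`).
0F FC 22 00 F2 55

L1: jsr op=0x1:5|imm=-4:11 ⇒ 0x0ffc ⇒ big 0f fc
L2: psh op=0x4:5|rd=1:2|pad=0:9 ⇒ 0x2200 ⇒ big 22 00
L3: li op=0x1e:5|rd=1:2|imm=85:9 ⇒ 0xf255 ⇒ big f2 55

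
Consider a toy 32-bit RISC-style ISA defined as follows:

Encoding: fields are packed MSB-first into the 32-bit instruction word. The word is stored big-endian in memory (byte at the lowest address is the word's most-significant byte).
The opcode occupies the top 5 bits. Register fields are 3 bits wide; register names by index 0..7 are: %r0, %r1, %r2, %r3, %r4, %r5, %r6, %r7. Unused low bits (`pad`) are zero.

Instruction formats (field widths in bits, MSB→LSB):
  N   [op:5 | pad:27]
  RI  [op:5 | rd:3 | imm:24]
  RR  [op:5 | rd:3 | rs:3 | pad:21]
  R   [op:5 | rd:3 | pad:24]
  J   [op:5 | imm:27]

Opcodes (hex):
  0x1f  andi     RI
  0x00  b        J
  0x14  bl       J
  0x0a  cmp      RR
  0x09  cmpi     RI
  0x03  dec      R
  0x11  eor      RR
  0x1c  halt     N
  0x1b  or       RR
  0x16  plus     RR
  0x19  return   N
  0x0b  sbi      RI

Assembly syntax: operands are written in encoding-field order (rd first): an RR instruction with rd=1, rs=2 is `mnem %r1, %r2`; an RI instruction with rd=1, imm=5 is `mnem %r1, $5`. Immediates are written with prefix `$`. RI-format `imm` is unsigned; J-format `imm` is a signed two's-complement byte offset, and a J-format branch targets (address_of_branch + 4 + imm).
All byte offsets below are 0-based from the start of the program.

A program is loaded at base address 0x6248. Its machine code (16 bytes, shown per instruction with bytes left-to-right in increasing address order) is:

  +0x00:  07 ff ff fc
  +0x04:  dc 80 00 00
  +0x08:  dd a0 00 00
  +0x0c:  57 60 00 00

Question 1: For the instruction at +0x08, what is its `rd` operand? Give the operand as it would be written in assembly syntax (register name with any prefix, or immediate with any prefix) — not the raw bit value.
off 0x08: read dd a0 00 00 as big → 0xdda00000
  top 5b → 0x1b → or [RR]
  rd: (w>>24)&0x7=0x5 → %r5
  rs: (w>>21)&0x7=0x5 → %r5

%r5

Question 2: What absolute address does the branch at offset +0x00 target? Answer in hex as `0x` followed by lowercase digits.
0x6248

+0x00: 07 ff ff fc ⇒ word 0x07fffffc (big)
  top 5b → 0x0 → b [J]
  imm@[26:0]=0x7fffffc (s27→-4) ⇒ $-4
  target = base 0x6248 + off 0x00 + 4 + imm -4 = 0x6248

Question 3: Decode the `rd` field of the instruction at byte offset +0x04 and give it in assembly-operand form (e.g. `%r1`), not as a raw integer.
%r4

+0x04: dc 80 00 00 ⇒ word 0xdc800000 (big)
  top 5b → 0x1b → or [RR]
  rd@[26:24]=0x4 ⇒ %r4
  rs@[23:21]=0x4 ⇒ %r4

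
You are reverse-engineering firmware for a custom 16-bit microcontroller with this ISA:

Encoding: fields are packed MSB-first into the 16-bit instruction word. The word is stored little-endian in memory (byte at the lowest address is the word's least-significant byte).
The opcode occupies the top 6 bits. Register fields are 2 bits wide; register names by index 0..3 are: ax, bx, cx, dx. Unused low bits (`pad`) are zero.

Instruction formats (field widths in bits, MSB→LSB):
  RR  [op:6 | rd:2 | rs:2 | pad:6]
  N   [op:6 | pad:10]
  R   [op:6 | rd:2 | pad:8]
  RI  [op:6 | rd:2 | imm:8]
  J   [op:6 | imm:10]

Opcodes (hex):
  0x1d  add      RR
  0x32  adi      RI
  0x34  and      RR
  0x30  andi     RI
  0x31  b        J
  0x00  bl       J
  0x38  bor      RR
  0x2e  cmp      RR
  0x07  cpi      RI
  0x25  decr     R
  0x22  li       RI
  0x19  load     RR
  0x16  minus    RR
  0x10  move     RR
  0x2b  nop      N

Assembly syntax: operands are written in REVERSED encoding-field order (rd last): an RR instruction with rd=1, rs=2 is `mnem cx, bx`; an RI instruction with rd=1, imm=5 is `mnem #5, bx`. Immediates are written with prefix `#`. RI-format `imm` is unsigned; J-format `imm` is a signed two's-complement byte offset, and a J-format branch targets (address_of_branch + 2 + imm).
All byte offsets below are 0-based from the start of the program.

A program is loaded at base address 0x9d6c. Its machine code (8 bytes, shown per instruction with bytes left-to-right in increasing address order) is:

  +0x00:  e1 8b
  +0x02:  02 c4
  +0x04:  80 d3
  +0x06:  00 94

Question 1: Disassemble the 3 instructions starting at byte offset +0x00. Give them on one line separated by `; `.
li #225, dx; b #2; and cx, dx

@+00  little-endian(e1 8b) = 0x8be1
  top 6b → 0x22 → li [RI]
  [9:8] rd=3 = dx
  [7:0] imm=225 = #225
@+02  little-endian(02 c4) = 0xc402
  top 6b → 0x31 → b [J]
  [9:0] imm=2 = #2
@+04  little-endian(80 d3) = 0xd380
  top 6b → 0x34 → and [RR]
  [9:8] rd=3 = dx
  [7:6] rs=2 = cx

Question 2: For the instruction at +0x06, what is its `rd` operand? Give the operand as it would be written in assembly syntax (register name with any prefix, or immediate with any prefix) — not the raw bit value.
ax

off 0x06: read 00 94 as little → 0x9400
  op=0x9400>>10=0x25 ⇒ decr (R)
  [9:8] rd=0 = ax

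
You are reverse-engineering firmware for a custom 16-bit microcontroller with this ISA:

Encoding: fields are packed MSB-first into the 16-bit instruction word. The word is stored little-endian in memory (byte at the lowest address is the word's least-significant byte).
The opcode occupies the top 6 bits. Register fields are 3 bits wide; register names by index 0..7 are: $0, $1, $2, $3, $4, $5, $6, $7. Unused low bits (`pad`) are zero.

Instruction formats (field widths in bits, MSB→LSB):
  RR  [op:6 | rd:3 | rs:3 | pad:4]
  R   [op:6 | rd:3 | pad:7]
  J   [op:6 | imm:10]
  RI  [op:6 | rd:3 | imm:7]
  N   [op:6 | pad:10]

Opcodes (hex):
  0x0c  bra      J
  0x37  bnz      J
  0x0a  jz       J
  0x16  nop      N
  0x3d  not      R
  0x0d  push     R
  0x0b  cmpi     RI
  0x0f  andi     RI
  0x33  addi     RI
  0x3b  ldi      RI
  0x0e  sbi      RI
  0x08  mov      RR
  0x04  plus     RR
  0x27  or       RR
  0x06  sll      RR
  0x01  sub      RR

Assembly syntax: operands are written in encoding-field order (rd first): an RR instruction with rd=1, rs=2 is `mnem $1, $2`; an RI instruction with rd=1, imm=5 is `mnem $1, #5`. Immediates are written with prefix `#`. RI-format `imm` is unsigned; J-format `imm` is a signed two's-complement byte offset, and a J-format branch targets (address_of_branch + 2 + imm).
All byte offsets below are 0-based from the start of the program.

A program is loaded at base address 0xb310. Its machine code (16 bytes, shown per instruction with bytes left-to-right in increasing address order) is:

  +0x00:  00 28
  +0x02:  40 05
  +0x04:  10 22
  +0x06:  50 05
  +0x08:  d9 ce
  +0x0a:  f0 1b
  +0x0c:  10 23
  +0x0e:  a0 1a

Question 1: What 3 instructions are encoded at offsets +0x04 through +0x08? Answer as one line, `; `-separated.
mov $4, $1; sub $2, $5; addi $5, #89

[04] 10 22 → 0x2210
  opcode bits[15:10]=0x8: mov/RR
  rd: (w>>7)&0x7=0x4 → $4
  rs: (w>>4)&0x7=0x1 → $1
[06] 50 05 → 0x0550
  opcode bits[15:10]=0x1: sub/RR
  rd: (w>>7)&0x7=0x2 → $2
  rs: (w>>4)&0x7=0x5 → $5
[08] d9 ce → 0xced9
  opcode bits[15:10]=0x33: addi/RI
  rd: (w>>7)&0x7=0x5 → $5
  imm: (w>>0)&0x7f=0x59 → #89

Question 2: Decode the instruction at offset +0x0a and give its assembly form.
sll $7, $7

+0x0a: f0 1b ⇒ word 0x1bf0 (little)
  op=0x1bf0>>10=0x6 ⇒ sll (RR)
  rd: (w>>7)&0x7=0x7 → $7
  rs: (w>>4)&0x7=0x7 → $7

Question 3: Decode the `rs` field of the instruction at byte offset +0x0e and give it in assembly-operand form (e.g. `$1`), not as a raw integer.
+0x0e: a0 1a ⇒ word 0x1aa0 (little)
  opcode bits[15:10]=0x6: sll/RR
  [9:7] rd=5 = $5
  [6:4] rs=2 = $2

$2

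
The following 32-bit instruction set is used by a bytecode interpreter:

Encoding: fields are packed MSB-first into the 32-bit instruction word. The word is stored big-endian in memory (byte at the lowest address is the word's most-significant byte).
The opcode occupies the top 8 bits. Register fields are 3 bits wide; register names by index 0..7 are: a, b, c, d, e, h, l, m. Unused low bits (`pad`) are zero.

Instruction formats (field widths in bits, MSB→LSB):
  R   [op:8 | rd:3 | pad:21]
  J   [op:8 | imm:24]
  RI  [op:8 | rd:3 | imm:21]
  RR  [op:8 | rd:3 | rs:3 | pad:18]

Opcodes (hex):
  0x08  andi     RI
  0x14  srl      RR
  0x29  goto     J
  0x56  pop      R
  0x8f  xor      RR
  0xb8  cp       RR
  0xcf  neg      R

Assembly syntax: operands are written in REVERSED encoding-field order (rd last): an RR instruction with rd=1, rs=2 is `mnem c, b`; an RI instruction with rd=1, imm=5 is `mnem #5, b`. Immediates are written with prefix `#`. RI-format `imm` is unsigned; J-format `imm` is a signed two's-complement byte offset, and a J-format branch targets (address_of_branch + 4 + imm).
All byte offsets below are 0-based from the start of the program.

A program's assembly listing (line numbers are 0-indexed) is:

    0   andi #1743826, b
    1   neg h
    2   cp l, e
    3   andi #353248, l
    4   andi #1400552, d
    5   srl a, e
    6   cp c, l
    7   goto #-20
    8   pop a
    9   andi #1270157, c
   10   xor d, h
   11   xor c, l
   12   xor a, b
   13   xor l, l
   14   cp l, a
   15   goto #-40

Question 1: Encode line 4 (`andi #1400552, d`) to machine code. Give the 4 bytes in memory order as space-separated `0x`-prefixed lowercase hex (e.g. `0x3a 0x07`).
0x08 0x75 0x5e 0xe8

line 4 (andi): pack op=0x8:8|rd=3:3|imm=1400552:21 = 0x08755ee8; big→ 08 75 5e e8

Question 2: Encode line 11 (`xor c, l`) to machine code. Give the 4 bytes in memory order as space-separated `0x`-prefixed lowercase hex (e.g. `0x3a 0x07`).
0x8f 0xc8 0x00 0x00

L11: xor op=0x8f:8|rd=6:3|rs=2:3|pad=0:18 ⇒ 0x8fc80000 ⇒ big 8f c8 00 00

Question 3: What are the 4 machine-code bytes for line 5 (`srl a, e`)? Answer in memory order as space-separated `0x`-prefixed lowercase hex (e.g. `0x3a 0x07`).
0x14 0x80 0x00 0x00

line 5 (srl): pack op=0x14:8|rd=4:3|rs=0:3|pad=0:18 = 0x14800000; big→ 14 80 00 00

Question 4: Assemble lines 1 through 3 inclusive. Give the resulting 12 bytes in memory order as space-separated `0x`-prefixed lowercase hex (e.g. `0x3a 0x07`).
0xcf 0xa0 0x00 0x00 0xb8 0x98 0x00 0x00 0x08 0xc5 0x63 0xe0

line 1 (neg): pack op=0xcf:8|rd=5:3|pad=0:21 = 0xcfa00000; big→ cf a0 00 00
line 2 (cp): pack op=0xb8:8|rd=4:3|rs=6:3|pad=0:18 = 0xb8980000; big→ b8 98 00 00
line 3 (andi): pack op=0x8:8|rd=6:3|imm=353248:21 = 0x08c563e0; big→ 08 c5 63 e0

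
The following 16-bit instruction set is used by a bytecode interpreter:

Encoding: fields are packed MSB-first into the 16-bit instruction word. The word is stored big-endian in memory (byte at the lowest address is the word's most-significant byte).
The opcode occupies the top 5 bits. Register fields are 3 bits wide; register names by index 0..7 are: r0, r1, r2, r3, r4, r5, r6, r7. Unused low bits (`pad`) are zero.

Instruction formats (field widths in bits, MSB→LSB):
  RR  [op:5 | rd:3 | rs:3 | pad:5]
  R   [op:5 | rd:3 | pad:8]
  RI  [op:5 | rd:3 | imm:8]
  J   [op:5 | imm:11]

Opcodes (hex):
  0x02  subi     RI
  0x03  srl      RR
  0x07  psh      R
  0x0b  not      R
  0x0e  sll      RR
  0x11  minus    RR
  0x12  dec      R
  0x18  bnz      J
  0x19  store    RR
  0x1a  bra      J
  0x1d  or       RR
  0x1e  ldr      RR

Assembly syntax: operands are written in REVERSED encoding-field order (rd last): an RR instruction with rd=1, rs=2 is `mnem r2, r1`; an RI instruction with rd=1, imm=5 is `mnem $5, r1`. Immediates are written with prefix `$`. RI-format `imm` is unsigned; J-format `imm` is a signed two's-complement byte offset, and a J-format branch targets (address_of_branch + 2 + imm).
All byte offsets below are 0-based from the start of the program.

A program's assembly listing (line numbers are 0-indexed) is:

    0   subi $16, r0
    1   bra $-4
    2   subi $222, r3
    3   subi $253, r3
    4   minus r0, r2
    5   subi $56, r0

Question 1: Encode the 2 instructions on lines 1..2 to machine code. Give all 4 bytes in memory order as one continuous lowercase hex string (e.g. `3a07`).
d7fc13de

line 1 (bra): pack op=0x1a:5|imm=-4:11 = 0xd7fc; big→ d7 fc
line 2 (subi): pack op=0x2:5|rd=3:3|imm=222:8 = 0x13de; big→ 13 de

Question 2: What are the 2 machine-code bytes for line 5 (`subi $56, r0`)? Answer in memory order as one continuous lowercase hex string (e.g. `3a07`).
line 5 (subi): pack op=0x2:5|rd=0:3|imm=56:8 = 0x1038; big→ 10 38

1038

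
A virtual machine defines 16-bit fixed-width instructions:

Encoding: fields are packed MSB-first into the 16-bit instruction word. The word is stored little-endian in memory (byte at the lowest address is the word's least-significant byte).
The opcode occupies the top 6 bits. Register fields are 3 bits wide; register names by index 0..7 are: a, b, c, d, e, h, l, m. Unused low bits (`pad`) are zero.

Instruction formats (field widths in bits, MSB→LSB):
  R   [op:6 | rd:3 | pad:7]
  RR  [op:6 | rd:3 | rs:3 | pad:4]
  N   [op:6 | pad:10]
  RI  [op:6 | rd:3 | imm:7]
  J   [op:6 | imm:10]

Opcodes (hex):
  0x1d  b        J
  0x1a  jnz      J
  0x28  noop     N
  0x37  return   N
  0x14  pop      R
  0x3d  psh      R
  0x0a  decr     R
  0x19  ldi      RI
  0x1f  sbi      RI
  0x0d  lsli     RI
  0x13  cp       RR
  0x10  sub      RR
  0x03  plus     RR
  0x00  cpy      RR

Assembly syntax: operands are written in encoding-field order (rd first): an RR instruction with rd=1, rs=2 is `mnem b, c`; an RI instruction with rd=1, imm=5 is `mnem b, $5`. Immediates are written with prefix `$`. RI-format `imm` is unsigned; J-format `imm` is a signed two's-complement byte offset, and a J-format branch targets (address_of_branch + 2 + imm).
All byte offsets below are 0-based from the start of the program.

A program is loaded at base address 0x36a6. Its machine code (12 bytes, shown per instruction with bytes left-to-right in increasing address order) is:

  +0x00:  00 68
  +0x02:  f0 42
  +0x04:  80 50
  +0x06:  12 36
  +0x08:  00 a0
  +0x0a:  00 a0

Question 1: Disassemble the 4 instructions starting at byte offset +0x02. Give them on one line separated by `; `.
sub h, m; pop b; lsli e, $18; noop

+0x02: f0 42 ⇒ word 0x42f0 (little)
  opcode bits[15:10]=0x10: sub/RR
  rd@[9:7]=0x5 ⇒ h
  rs@[6:4]=0x7 ⇒ m
+0x04: 80 50 ⇒ word 0x5080 (little)
  opcode bits[15:10]=0x14: pop/R
  rd@[9:7]=0x1 ⇒ b
+0x06: 12 36 ⇒ word 0x3612 (little)
  opcode bits[15:10]=0xd: lsli/RI
  rd@[9:7]=0x4 ⇒ e
  imm@[6:0]=0x12 ⇒ $18
+0x08: 00 a0 ⇒ word 0xa000 (little)
  opcode bits[15:10]=0x28: noop/N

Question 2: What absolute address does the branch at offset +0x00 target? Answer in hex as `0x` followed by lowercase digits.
0x36a8

+0x00: 00 68 ⇒ word 0x6800 (little)
  op=0x6800>>10=0x1a ⇒ jnz (J)
  imm@[9:0]=0x0 ⇒ $0
  target = base 0x36a6 + off 0x00 + 2 + imm 0 = 0x36a8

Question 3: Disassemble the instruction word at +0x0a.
noop

@+0a  little-endian(00 a0) = 0xa000
  opcode bits[15:10]=0x28: noop/N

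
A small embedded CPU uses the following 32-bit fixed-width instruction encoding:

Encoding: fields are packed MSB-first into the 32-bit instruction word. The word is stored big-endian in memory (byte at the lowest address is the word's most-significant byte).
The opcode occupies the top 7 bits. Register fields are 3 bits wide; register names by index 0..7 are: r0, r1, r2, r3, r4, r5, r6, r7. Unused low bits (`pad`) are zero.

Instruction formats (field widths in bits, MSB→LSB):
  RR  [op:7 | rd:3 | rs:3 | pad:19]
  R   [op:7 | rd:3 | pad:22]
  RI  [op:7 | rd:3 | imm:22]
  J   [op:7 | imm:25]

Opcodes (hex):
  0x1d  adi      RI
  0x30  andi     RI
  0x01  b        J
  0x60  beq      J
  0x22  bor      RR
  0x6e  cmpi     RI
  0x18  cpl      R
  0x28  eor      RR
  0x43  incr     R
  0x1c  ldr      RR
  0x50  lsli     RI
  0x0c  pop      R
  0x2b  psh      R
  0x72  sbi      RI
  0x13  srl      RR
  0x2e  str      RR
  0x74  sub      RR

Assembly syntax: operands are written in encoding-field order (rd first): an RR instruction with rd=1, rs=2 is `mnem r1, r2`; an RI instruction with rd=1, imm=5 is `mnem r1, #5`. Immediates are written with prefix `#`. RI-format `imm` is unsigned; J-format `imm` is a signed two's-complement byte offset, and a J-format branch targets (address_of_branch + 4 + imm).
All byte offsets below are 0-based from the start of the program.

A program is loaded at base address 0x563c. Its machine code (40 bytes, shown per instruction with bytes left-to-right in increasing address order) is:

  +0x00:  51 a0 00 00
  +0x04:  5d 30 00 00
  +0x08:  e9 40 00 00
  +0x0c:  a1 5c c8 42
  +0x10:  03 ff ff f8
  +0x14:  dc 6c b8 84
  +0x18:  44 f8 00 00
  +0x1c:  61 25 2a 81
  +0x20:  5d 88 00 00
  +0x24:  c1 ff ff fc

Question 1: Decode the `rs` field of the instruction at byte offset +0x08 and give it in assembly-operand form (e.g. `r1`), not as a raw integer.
r0

[08] e9 40 00 00 → 0xe9400000
  top 7b → 0x74 → sub [RR]
  rd: (w>>22)&0x7=0x5 → r5
  rs: (w>>19)&0x7=0x0 → r0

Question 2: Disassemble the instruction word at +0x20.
[20] 5d 88 00 00 → 0x5d880000
  opcode bits[31:25]=0x2e: str/RR
  [24:22] rd=6 = r6
  [21:19] rs=1 = r1

str r6, r1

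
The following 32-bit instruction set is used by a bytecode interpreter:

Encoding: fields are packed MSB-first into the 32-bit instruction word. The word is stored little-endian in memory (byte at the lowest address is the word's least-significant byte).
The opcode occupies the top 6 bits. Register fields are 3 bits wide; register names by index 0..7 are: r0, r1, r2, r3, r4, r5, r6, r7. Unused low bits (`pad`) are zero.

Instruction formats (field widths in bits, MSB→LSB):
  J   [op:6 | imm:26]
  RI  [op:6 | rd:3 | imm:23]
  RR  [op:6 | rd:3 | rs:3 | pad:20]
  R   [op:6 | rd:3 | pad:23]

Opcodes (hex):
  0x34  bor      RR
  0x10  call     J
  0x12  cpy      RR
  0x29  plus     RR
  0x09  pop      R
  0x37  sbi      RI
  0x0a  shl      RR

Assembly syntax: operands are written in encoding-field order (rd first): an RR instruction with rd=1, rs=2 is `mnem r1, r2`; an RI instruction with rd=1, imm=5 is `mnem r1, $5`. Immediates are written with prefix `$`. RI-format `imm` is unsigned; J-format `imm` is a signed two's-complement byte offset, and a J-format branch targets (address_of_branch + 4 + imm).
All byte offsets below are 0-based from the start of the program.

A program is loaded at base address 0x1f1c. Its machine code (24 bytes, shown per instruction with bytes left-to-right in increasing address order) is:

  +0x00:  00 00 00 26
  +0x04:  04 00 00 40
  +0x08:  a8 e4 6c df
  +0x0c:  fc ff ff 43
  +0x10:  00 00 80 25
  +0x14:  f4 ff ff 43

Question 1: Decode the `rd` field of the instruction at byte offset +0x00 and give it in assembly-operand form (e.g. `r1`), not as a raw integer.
r4

[00] 00 00 00 26 → 0x26000000
  opcode bits[31:26]=0x9: pop/R
  [25:23] rd=4 = r4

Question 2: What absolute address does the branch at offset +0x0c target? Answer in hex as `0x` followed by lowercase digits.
0x1f28

[0c] fc ff ff 43 → 0x43fffffc
  top 6b → 0x10 → call [J]
  [25:0] imm=67108860 (s26→-4) = $-4
  target = base 0x1f1c + off 0x0c + 4 + imm -4 = 0x1f28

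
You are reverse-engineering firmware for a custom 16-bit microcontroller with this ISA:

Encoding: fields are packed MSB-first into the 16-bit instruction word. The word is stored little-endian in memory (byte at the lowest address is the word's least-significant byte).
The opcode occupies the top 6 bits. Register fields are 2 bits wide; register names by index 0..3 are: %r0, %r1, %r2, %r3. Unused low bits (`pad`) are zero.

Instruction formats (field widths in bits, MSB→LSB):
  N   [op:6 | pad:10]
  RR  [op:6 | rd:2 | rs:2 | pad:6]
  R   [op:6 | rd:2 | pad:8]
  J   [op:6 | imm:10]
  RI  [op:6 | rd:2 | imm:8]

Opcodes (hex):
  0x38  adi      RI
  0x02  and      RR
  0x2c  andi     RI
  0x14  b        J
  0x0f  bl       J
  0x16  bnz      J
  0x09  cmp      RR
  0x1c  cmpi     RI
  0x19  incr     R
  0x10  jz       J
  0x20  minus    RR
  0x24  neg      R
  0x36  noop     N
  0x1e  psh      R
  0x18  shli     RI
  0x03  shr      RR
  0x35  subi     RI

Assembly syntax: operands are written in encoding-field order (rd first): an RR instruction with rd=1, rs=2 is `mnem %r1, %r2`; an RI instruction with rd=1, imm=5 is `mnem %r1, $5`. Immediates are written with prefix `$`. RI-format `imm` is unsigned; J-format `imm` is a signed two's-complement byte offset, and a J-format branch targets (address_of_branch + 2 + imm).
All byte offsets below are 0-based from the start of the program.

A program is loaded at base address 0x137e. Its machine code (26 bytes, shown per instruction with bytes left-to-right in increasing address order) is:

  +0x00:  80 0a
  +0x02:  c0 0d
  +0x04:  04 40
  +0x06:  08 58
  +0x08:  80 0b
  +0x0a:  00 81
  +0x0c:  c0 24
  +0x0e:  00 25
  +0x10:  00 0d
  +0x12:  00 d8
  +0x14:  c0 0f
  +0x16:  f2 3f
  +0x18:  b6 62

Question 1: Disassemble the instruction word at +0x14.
+0x14: c0 0f ⇒ word 0x0fc0 (little)
  opcode bits[15:10]=0x3: shr/RR
  rd@[9:8]=0x3 ⇒ %r3
  rs@[7:6]=0x3 ⇒ %r3

shr %r3, %r3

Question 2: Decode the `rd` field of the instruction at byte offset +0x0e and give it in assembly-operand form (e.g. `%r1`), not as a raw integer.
[0e] 00 25 → 0x2500
  op=0x2500>>10=0x9 ⇒ cmp (RR)
  [9:8] rd=1 = %r1
  [7:6] rs=0 = %r0

%r1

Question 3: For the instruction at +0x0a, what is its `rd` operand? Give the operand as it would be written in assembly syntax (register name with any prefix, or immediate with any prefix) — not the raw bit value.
%r1

+0x0a: 00 81 ⇒ word 0x8100 (little)
  op=0x8100>>10=0x20 ⇒ minus (RR)
  [9:8] rd=1 = %r1
  [7:6] rs=0 = %r0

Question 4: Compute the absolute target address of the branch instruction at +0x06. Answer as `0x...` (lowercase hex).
[06] 08 58 → 0x5808
  op=0x5808>>10=0x16 ⇒ bnz (J)
  imm: (w>>0)&0x3ff=0x8 → $8
  target = base 0x137e + off 0x06 + 2 + imm 8 = 0x138e

0x138e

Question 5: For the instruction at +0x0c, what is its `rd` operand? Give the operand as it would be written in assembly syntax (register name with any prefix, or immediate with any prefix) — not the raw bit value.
%r0

+0x0c: c0 24 ⇒ word 0x24c0 (little)
  top 6b → 0x9 → cmp [RR]
  rd@[9:8]=0x0 ⇒ %r0
  rs@[7:6]=0x3 ⇒ %r3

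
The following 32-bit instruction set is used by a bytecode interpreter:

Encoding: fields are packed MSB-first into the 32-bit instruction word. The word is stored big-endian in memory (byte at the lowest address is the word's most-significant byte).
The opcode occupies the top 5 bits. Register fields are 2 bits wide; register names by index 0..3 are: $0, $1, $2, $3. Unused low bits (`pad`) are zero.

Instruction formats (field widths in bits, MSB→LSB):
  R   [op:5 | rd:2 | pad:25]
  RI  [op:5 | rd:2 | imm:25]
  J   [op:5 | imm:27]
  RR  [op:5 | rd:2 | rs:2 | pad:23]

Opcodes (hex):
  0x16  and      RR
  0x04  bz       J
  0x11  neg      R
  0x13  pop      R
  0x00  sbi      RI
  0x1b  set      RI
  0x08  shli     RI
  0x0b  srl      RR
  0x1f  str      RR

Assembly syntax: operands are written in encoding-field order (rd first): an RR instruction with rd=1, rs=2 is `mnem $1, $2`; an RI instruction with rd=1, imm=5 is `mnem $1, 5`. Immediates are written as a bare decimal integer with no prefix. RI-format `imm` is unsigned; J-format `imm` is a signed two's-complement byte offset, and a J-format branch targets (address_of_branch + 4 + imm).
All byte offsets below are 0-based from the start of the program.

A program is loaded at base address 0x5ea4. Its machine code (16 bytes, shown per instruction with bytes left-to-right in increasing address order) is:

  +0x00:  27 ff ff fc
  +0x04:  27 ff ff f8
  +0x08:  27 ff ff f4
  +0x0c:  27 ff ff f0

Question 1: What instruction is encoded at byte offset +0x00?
+0x00: 27 ff ff fc ⇒ word 0x27fffffc (big)
  opcode bits[31:27]=0x4: bz/J
  [26:0] imm=134217724 (s27→-4) = -4

bz -4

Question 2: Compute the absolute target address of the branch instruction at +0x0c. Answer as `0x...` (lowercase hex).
[0c] 27 ff ff f0 → 0x27fffff0
  opcode bits[31:27]=0x4: bz/J
  [26:0] imm=134217712 (s27→-16) = -16
  target = base 0x5ea4 + off 0x0c + 4 + imm -16 = 0x5ea4

0x5ea4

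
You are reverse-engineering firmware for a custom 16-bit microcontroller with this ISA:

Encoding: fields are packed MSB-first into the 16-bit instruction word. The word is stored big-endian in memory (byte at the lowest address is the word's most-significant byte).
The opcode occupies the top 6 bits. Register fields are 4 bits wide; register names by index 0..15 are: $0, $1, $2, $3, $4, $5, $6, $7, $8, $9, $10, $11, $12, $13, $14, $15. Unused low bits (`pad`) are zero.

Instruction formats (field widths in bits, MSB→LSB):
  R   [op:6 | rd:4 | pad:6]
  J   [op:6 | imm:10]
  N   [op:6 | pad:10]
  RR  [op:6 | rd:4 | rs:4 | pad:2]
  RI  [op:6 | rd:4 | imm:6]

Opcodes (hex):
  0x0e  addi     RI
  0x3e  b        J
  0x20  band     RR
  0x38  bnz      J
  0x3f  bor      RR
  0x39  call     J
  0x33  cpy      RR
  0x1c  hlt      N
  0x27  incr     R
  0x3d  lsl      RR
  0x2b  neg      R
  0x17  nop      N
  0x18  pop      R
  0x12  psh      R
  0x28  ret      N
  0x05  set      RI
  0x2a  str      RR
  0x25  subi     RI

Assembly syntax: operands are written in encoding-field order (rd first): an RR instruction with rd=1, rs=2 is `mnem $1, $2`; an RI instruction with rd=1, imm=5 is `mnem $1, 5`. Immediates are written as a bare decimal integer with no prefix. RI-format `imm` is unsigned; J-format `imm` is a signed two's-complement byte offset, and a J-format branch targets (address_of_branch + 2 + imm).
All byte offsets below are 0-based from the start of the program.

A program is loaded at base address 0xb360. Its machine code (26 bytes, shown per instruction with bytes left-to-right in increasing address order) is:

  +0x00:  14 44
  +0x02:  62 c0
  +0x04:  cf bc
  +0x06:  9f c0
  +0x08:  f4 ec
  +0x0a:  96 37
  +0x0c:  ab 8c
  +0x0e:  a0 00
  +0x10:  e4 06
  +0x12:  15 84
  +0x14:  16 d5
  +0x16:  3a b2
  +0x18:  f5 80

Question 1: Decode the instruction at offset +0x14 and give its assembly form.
+0x14: 16 d5 ⇒ word 0x16d5 (big)
  opcode bits[15:10]=0x5: set/RI
  rd@[9:6]=0xb ⇒ $11
  imm@[5:0]=0x15 ⇒ 21

set $11, 21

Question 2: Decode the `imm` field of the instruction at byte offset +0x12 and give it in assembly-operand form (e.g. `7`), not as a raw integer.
[12] 15 84 → 0x1584
  top 6b → 0x5 → set [RI]
  [9:6] rd=6 = $6
  [5:0] imm=4 = 4

4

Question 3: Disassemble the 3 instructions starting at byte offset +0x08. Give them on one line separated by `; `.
lsl $3, $11; subi $8, 55; str $14, $3

off 0x08: read f4 ec as big → 0xf4ec
  top 6b → 0x3d → lsl [RR]
  rd@[9:6]=0x3 ⇒ $3
  rs@[5:2]=0xb ⇒ $11
off 0x0a: read 96 37 as big → 0x9637
  top 6b → 0x25 → subi [RI]
  rd@[9:6]=0x8 ⇒ $8
  imm@[5:0]=0x37 ⇒ 55
off 0x0c: read ab 8c as big → 0xab8c
  top 6b → 0x2a → str [RR]
  rd@[9:6]=0xe ⇒ $14
  rs@[5:2]=0x3 ⇒ $3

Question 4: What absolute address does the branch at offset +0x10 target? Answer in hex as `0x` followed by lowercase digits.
@+10  big-endian(e4 06) = 0xe406
  top 6b → 0x39 → call [J]
  imm: (w>>0)&0x3ff=0x6 → 6
  target = base 0xb360 + off 0x10 + 2 + imm 6 = 0xb378

0xb378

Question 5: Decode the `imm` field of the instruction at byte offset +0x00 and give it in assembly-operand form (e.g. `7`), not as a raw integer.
[00] 14 44 → 0x1444
  op=0x1444>>10=0x5 ⇒ set (RI)
  [9:6] rd=1 = $1
  [5:0] imm=4 = 4

4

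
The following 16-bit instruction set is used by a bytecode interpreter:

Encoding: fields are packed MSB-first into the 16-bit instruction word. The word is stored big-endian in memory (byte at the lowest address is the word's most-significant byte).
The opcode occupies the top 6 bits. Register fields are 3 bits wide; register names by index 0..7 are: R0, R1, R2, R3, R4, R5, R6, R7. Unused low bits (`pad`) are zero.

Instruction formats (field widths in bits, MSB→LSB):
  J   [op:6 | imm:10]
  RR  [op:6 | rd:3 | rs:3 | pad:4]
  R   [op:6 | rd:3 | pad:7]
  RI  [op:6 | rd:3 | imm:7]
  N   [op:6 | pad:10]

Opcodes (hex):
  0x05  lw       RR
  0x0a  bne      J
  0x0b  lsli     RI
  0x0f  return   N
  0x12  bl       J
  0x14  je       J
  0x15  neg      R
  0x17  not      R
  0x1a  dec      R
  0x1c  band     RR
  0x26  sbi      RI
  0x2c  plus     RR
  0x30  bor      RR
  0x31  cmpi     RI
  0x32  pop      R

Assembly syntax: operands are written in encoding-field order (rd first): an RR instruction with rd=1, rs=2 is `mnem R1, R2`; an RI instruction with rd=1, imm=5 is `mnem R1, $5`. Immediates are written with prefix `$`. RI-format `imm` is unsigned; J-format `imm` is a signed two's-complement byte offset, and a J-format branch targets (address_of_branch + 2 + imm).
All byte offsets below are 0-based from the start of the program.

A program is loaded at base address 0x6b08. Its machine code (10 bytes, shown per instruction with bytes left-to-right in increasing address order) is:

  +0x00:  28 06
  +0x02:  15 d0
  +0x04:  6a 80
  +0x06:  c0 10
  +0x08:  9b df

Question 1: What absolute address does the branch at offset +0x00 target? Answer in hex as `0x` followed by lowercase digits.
0x6b10

off 0x00: read 28 06 as big → 0x2806
  opcode bits[15:10]=0xa: bne/J
  imm: (w>>0)&0x3ff=0x6 → $6
  target = base 0x6b08 + off 0x00 + 2 + imm 6 = 0x6b10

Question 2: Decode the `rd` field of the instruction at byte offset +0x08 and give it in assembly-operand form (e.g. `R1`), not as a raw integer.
@+08  big-endian(9b df) = 0x9bdf
  opcode bits[15:10]=0x26: sbi/RI
  [9:7] rd=7 = R7
  [6:0] imm=95 = $95

R7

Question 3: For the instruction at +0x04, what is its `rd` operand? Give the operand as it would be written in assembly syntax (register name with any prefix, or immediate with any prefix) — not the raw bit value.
R5

@+04  big-endian(6a 80) = 0x6a80
  op=0x6a80>>10=0x1a ⇒ dec (R)
  [9:7] rd=5 = R5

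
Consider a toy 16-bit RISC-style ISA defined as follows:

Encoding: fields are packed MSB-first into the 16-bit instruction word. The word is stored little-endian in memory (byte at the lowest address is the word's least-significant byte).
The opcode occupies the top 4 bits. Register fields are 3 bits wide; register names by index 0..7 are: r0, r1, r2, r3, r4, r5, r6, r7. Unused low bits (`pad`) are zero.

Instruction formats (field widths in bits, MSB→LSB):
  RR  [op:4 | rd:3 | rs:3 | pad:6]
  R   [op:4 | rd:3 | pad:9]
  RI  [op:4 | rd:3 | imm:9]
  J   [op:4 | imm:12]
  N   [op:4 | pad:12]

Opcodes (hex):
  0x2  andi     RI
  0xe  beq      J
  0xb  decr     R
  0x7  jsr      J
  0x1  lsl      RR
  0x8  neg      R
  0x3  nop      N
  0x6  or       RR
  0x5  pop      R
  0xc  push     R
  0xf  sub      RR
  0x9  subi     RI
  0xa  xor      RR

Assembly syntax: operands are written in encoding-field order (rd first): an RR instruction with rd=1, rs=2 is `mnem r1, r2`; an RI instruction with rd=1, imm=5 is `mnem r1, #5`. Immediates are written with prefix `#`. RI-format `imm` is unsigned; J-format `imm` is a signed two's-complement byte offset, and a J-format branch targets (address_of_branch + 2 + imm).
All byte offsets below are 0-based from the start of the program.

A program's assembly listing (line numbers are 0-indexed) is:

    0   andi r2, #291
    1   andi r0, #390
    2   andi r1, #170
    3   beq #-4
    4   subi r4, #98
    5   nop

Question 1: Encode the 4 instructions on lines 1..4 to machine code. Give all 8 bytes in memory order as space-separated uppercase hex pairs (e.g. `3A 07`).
86 21 AA 22 FC EF 62 98

1. andi fields op=0x2:4|rd=0:3|imm=390:9 → word 2186h → 86 21
2. andi fields op=0x2:4|rd=1:3|imm=170:9 → word 22aah → aa 22
3. beq fields op=0xe:4|imm=-4:12 → word effch → fc ef
4. subi fields op=0x9:4|rd=4:3|imm=98:9 → word 9862h → 62 98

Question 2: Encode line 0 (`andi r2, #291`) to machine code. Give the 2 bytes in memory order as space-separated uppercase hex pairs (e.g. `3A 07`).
23 25

L0: andi op=0x2:4|rd=2:3|imm=291:9 ⇒ 0x2523 ⇒ little 23 25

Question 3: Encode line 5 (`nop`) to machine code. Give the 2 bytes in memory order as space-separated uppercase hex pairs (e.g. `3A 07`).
5. nop fields op=0x3:4|pad=0:12 → word 3000h → 00 30

00 30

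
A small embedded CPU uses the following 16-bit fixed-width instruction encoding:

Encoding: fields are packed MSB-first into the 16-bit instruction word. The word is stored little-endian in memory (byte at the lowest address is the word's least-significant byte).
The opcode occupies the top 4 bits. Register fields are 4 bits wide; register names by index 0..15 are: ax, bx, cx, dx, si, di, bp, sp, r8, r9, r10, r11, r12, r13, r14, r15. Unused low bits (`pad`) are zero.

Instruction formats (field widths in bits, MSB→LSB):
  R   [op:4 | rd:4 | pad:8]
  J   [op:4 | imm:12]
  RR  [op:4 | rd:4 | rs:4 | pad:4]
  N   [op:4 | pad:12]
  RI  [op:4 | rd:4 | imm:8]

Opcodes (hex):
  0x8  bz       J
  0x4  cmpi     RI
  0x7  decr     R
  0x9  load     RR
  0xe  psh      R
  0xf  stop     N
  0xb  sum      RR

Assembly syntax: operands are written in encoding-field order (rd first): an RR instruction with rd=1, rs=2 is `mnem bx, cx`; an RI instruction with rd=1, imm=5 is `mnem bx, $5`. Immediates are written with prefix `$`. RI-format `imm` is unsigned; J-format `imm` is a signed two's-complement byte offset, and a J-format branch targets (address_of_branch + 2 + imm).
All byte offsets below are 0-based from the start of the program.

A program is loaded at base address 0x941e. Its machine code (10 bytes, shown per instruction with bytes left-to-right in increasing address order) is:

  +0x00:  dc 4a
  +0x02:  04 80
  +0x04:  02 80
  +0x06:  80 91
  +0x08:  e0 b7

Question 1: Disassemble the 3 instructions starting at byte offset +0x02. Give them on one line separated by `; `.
@+02  little-endian(04 80) = 0x8004
  op=0x8004>>12=0x8 ⇒ bz (J)
  imm: (w>>0)&0xfff=0x4 → $4
@+04  little-endian(02 80) = 0x8002
  op=0x8002>>12=0x8 ⇒ bz (J)
  imm: (w>>0)&0xfff=0x2 → $2
@+06  little-endian(80 91) = 0x9180
  op=0x9180>>12=0x9 ⇒ load (RR)
  rd: (w>>8)&0xf=0x1 → bx
  rs: (w>>4)&0xf=0x8 → r8

bz $4; bz $2; load bx, r8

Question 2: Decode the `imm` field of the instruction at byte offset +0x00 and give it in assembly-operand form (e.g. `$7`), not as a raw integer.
@+00  little-endian(dc 4a) = 0x4adc
  opcode bits[15:12]=0x4: cmpi/RI
  rd@[11:8]=0xa ⇒ r10
  imm@[7:0]=0xdc ⇒ $220

$220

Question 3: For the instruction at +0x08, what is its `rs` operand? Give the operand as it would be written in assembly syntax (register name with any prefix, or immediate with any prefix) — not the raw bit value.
+0x08: e0 b7 ⇒ word 0xb7e0 (little)
  top 4b → 0xb → sum [RR]
  rd@[11:8]=0x7 ⇒ sp
  rs@[7:4]=0xe ⇒ r14

r14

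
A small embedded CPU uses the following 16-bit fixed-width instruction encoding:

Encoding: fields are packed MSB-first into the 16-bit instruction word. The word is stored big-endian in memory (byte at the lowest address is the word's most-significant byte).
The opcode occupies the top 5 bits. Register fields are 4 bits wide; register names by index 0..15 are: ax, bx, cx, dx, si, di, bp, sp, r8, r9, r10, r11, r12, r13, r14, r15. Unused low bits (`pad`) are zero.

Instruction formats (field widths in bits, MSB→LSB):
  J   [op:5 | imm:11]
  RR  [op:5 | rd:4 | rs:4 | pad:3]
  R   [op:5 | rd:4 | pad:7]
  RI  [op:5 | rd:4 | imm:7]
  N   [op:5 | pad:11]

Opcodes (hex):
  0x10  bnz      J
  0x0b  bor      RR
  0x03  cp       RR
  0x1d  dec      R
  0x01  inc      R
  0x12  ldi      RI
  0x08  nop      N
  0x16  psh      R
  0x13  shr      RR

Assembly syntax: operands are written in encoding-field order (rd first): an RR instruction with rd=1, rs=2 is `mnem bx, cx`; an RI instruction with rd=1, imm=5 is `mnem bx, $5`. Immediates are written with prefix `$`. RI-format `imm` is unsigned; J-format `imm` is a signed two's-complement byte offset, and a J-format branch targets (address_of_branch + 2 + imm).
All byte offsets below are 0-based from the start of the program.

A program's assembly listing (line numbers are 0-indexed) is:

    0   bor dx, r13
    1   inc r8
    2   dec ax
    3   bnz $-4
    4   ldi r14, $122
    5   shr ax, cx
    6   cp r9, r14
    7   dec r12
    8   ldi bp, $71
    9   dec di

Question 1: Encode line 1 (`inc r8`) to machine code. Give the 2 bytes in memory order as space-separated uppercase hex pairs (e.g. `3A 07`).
line 1 (inc): pack op=0x1:5|rd=8:4|pad=0:7 = 0x0c00; big→ 0c 00

0C 00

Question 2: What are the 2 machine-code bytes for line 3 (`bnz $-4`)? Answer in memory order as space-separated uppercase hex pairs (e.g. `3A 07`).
line 3 (bnz): pack op=0x10:5|imm=-4:11 = 0x87fc; big→ 87 fc

87 FC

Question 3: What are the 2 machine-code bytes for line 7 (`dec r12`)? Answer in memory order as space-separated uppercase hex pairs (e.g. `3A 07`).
EE 00

L7: dec op=0x1d:5|rd=12:4|pad=0:7 ⇒ 0xee00 ⇒ big ee 00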